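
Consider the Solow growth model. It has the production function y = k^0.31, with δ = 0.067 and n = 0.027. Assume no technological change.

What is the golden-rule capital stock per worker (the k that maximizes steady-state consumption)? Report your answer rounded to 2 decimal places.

k_gold ≈ 5.64

The golden rule sets f'(k) = n + δ, i.e. α·k^(α−1) = n + δ.
So k^(1−α) = α / (n + δ) = 0.31 / 0.094 = 3.2979.
k_gold = 3.2979^(1/0.69) ≈ 5.6373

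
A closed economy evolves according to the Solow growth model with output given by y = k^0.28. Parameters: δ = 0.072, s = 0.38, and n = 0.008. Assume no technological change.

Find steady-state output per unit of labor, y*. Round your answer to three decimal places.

In steady state, investment equals break-even investment: s·k^α = (n + δ)·k.
Dividing both sides by k: k^(1−α) = s / (n + δ).
k^0.72 = 0.38 / (0.008 + 0.072) = 0.38 / 0.080 = 4.7500
k* = 4.7500^(1/0.72) ≈ 8.7067
y* = (k*)^α = 8.7067^0.28 ≈ 1.8330

y* = 1.833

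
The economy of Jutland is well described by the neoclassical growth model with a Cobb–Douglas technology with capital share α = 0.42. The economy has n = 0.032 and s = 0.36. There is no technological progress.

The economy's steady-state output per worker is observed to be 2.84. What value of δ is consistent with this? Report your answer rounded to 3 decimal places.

δ ≈ 0.053

At the steady state, Δk = 0, so s·k^α = (n + δ)·k.
Since y* = [s/(n + δ)]^(α/(1−α)), we have s/(n + δ) = (y*)^((1−α)/α) = 2.84^1.381 = 4.2270.
Therefore n + δ = s / 4.2270 = 0.36 / 4.2270 = 0.0852, so δ = 0.0852 − 0.032 = 0.0532.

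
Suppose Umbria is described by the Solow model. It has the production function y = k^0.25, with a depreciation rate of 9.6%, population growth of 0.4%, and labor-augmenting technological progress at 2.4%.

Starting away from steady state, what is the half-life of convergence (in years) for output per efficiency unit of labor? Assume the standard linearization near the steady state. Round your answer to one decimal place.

half-life ≈ 7.5 years

Near the steady state the convergence rate is λ = (1 − α)(n + g + δ).
λ = (1 − 0.25) × 0.124 = 0.75 × 0.124 = 0.0930
Half-life = ln 2 / λ = 0.6931 / 0.0930 ≈ 7.45 years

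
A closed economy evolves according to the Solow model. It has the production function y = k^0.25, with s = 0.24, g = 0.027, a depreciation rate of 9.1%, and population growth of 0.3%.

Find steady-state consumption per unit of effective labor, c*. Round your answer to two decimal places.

c* ≈ 0.95

In steady state, investment equals break-even investment: s·k^α = (n + g + δ)·k.
Rearranging, k^(1−α) = s / (n + g + δ).
k^0.75 = 0.24 / (0.003 + 0.027 + 0.091) = 0.24 / 0.121 = 1.9835
k* = 1.9835^(1/0.75) ≈ 2.4922
y* = (k*)^α = 2.4922^0.25 ≈ 1.2565
c* = (1 − s)·y* = (1 − 0.24) × 1.2565 ≈ 0.9549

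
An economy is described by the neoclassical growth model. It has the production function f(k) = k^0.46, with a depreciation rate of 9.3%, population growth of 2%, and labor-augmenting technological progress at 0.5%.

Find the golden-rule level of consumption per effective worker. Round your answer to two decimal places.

c_gold ≈ 1.72

At the golden rule, f'(k) = n + g + δ, so α·k^(α−1) = n + g + δ and k_gold = (α/(n + g + δ))^(1/(1−α)).
k_gold = (0.46/0.118)^(1/0.54) = 3.8983^1.8519 ≈ 12.4234
c_gold = f(k_gold) − (n + g + δ)·k_gold = 3.1868 − 0.118×12.4234 ≈ 1.7208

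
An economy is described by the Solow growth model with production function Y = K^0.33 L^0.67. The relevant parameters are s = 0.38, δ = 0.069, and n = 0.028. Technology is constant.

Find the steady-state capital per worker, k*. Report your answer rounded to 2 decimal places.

Steady state requires s·f(k) = (n + δ)·k, i.e. s·k^α = (n + δ)·k.
Dividing both sides by k: k^(1−α) = s / (n + δ).
k^0.67 = 0.38 / (0.028 + 0.069) = 0.38 / 0.097 = 3.9175
k* = 3.9175^(1/0.67) ≈ 7.6752

k* = 7.68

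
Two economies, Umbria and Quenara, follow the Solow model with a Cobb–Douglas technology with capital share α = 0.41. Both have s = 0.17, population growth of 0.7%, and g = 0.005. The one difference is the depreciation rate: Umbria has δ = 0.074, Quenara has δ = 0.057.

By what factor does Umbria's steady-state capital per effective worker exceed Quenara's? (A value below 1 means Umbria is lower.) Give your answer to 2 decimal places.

ratio ≈ 0.69

Steady-state k* = [s/(n + g + δ)]^(1/(1−α)), so the ratio is [ (s_U/(n + g + δ)_U) / (s_Q/(n + g + δ)_Q) ]^1.6949.
s_U/(n + g + δ)_U = 0.17/0.086 = 1.9767; s_Q/(n + g + δ)_Q = 0.17/0.069 = 2.4638.
Ratio = (1.9767/2.4638)^1.6949 = 0.8023^1.6949 ≈ 0.6884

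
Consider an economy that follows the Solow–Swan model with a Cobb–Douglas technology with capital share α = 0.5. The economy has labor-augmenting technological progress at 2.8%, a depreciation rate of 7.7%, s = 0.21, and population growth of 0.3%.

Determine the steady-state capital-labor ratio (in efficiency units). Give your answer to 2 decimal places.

In steady state, investment equals break-even investment: s·k^α = (n + g + δ)·k.
Dividing both sides by k: k^(1−α) = s / (n + g + δ).
k^0.5 = 0.21 / (0.003 + 0.028 + 0.077) = 0.21 / 0.108 = 1.9444
k* = 1.9444^(1/0.5) ≈ 3.7807

k* ≈ 3.78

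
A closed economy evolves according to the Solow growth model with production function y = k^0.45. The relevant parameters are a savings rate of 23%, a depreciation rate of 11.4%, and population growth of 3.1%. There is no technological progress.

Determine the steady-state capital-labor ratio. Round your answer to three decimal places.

In steady state, investment equals break-even investment: s·k^α = (n + δ)·k.
Dividing both sides by k: k^(1−α) = s / (n + δ).
k^0.55 = 0.23 / (0.031 + 0.114) = 0.23 / 0.145 = 1.5862
k* = 1.5862^(1/0.55) ≈ 2.3136

k* ≈ 2.314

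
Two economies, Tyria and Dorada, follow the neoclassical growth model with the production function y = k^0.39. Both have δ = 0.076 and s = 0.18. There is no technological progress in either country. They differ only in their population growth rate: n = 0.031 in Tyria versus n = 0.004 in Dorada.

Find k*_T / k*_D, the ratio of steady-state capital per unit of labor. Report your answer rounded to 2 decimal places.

Steady-state k* = [s/(n + δ)]^(1/(1−α)), so the ratio is [ (s_T/(n + δ)_T) / (s_D/(n + δ)_D) ]^1.6393.
s_T/(n + δ)_T = 0.18/0.107 = 1.6822; s_D/(n + δ)_D = 0.18/0.080 = 2.2500.
Ratio = (1.6822/2.2500)^1.6393 = 0.7476^1.6393 ≈ 0.6207

k*_T / k*_D ≈ 0.62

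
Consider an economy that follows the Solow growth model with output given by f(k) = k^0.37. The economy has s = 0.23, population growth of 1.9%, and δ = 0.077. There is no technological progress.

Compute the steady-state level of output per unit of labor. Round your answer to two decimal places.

y* ≈ 1.67

Steady state requires s·f(k) = (n + δ)·k, i.e. s·k^α = (n + δ)·k.
Rearranging, k^(1−α) = s / (n + δ).
k^0.63 = 0.23 / (0.019 + 0.077) = 0.23 / 0.096 = 2.3958
k* = 2.3958^(1/0.63) ≈ 4.0022
y* = (k*)^α = 4.0022^0.37 ≈ 1.6705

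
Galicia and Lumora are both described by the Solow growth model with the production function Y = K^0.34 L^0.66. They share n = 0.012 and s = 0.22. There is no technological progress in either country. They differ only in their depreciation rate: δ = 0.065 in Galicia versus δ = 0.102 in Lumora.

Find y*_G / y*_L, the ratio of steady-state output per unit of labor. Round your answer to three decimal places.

Steady-state y* = [s/(n + δ)]^(α/(1−α)), so the ratio is [ (s_G/(n + δ)_G) / (s_L/(n + δ)_L) ]^0.5152.
s_G/(n + δ)_G = 0.22/0.077 = 2.8571; s_L/(n + δ)_L = 0.22/0.114 = 1.9298.
Ratio = (2.8571/1.9298)^0.5152 = 1.4805^0.5152 ≈ 1.2240

ratio ≈ 1.224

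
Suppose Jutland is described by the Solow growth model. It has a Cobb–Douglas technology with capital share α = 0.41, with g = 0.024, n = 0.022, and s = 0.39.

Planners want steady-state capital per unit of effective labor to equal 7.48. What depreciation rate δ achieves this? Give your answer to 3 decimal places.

In steady state, investment equals break-even investment: s·k^α = (n + g + δ)·k.
So s / (n + g + δ) = (k*)^(1−α) = 7.48^0.59 = 3.2779.
Therefore n + g + δ = s / 3.2779 = 0.39 / 3.2779 = 0.1190, so δ = 0.1190 − 0.046 = 0.0730.

δ ≈ 0.073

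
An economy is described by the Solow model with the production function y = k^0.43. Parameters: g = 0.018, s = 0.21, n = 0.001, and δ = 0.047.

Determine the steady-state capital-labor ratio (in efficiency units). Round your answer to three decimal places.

Steady state requires s·f(k) = (n + g + δ)·k, i.e. s·k^α = (n + g + δ)·k.
Rearranging, k^(1−α) = s / (n + g + δ).
k^0.57 = 0.21 / (0.001 + 0.018 + 0.047) = 0.21 / 0.066 = 3.1818
k* = 3.1818^(1/0.57) ≈ 7.6187

k* = 7.619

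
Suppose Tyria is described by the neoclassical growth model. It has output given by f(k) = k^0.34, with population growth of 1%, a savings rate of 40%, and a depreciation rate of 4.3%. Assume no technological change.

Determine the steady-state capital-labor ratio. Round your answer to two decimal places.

In steady state, investment equals break-even investment: s·k^α = (n + δ)·k.
Dividing both sides by k: k^(1−α) = s / (n + δ).
k^0.66 = 0.40 / (0.010 + 0.043) = 0.40 / 0.053 = 7.5472
k* = 7.5472^(1/0.66) ≈ 21.3786

k* = 21.38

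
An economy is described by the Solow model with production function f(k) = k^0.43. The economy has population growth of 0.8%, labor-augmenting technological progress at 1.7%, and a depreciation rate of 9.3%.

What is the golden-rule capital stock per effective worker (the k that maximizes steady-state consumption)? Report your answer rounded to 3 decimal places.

k_gold ≈ 9.666

The golden rule sets f'(k) = n + g + δ, i.e. α·k^(α−1) = n + g + δ.
So k^(1−α) = α / (n + g + δ) = 0.43 / 0.118 = 3.6441.
k_gold = 3.6441^(1/0.57) ≈ 9.6660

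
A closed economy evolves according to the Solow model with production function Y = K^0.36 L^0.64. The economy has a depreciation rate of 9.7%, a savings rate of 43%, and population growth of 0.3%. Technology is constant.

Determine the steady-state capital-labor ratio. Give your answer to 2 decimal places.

Steady state requires s·f(k) = (n + δ)·k, i.e. s·k^α = (n + δ)·k.
Rearranging, k^(1−α) = s / (n + δ).
k^0.64 = 0.43 / (0.003 + 0.097) = 0.43 / 0.100 = 4.3000
k* = 4.3000^(1/0.64) ≈ 9.7677

k* = 9.77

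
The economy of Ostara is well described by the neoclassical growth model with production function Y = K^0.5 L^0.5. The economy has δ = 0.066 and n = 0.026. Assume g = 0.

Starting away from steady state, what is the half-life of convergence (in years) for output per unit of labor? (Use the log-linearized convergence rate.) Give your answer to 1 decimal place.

Near the steady state the convergence rate is λ = (1 − α)(n + δ).
λ = (1 − 0.5) × 0.092 = 0.5 × 0.092 = 0.0460
Half-life = ln 2 / λ = 0.6931 / 0.0460 ≈ 15.07 years

t_½ ≈ 15.1 years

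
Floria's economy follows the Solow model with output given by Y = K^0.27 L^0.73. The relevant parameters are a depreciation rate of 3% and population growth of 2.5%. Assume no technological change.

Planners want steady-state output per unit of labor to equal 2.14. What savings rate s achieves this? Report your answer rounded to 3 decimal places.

Steady state requires s·f(k) = (n + δ)·k, i.e. s·k^α = (n + δ)·k.
Since y* = [s/(n + δ)]^(α/(1−α)), we have s/(n + δ) = (y*)^((1−α)/α) = 2.14^2.7037 = 7.8224.
Therefore s = 7.8224 × (n + δ) = 7.8224 × 0.055 = 0.4302.

s ≈ 0.430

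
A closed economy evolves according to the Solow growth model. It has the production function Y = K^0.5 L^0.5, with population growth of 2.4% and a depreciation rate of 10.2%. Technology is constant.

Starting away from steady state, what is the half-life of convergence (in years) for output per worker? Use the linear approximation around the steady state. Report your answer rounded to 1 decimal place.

Near the steady state the convergence rate is λ = (1 − α)(n + δ).
λ = (1 − 0.5) × 0.126 = 0.5 × 0.126 = 0.0630
Half-life = ln 2 / λ = 0.6931 / 0.0630 ≈ 11.00 years

half-life ≈ 11.0 years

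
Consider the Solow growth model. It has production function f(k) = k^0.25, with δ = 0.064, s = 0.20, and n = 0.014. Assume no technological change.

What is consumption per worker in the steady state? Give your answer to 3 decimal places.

In steady state, investment equals break-even investment: s·k^α = (n + δ)·k.
Dividing both sides by k: k^(1−α) = s / (n + δ).
k^0.75 = 0.20 / (0.014 + 0.064) = 0.20 / 0.078 = 2.5641
k* = 2.5641^(1/0.75) ≈ 3.5095
y* = (k*)^α = 3.5095^0.25 ≈ 1.3687
c* = (1 − s)·y* = (1 − 0.20) × 1.3687 ≈ 1.0950

c* = 1.095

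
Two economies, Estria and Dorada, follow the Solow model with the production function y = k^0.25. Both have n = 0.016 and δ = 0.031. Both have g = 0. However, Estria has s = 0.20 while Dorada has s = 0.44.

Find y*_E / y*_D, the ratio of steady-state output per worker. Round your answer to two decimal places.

Steady-state y* = [s/(n + δ)]^(α/(1−α)), so the ratio is [ (s_E/(n + δ)_E) / (s_D/(n + δ)_D) ]^0.3333.
s_E/(n + δ)_E = 0.20/0.047 = 4.2553; s_D/(n + δ)_D = 0.44/0.047 = 9.3617.
Ratio = (4.2553/9.3617)^0.3333 = 0.4545^0.3333 ≈ 0.7689

ratio ≈ 0.77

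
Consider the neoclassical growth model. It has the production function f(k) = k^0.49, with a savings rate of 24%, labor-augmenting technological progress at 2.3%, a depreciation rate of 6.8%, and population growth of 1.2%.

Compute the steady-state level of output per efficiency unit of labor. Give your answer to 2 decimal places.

y* = 2.25

At the steady state, Δk = 0, so s·k^α = (n + g + δ)·k.
Rearranging, k^(1−α) = s / (n + g + δ).
k^0.51 = 0.24 / (0.012 + 0.023 + 0.068) = 0.24 / 0.103 = 2.3301
k* = 2.3301^(1/0.51) ≈ 5.2522
y* = (k*)^α = 5.2522^0.49 ≈ 2.2541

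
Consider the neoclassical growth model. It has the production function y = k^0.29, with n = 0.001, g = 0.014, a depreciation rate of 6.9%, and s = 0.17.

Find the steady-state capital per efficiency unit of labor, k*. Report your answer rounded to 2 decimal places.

At the steady state, Δk = 0, so s·k^α = (n + g + δ)·k.
Rearranging, k^(1−α) = s / (n + g + δ).
k^0.71 = 0.17 / (0.001 + 0.014 + 0.069) = 0.17 / 0.084 = 2.0238
k* = 2.0238^(1/0.71) ≈ 2.6991

k* ≈ 2.70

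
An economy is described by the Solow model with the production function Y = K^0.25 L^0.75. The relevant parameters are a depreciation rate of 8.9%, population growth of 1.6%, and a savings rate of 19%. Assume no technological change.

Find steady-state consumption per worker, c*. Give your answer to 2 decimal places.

At the steady state, Δk = 0, so s·k^α = (n + δ)·k.
Dividing both sides by k: k^(1−α) = s / (n + δ).
k^0.75 = 0.19 / (0.016 + 0.089) = 0.19 / 0.105 = 1.8095
k* = 1.8095^(1/0.75) ≈ 2.2050
y* = (k*)^α = 2.2050^0.25 ≈ 1.2186
c* = (1 − s)·y* = (1 − 0.19) × 1.2186 ≈ 0.9871

c* ≈ 0.99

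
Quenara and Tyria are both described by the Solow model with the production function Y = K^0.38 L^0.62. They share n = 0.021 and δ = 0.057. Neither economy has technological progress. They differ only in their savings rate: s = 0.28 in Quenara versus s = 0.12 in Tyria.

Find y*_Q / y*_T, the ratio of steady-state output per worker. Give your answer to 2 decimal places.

y*_Q / y*_T ≈ 1.68

Steady-state y* = [s/(n + δ)]^(α/(1−α)), so the ratio is [ (s_Q/(n + δ)_Q) / (s_T/(n + δ)_T) ]^0.6129.
s_Q/(n + δ)_Q = 0.28/0.078 = 3.5897; s_T/(n + δ)_T = 0.12/0.078 = 1.5385.
Ratio = (3.5897/1.5385)^0.6129 = 2.3332^0.6129 ≈ 1.6808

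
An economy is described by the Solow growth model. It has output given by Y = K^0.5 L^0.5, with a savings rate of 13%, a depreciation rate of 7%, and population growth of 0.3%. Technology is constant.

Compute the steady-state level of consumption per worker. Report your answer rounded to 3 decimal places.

At the steady state, Δk = 0, so s·k^α = (n + δ)·k.
Rearranging, k^(1−α) = s / (n + δ).
k^0.5 = 0.13 / (0.003 + 0.070) = 0.13 / 0.073 = 1.7808
k* = 1.7808^(1/0.5) ≈ 3.1712
y* = (k*)^α = 3.1712^0.5 ≈ 1.7808
c* = (1 − s)·y* = (1 − 0.13) × 1.7808 ≈ 1.5493

c* ≈ 1.549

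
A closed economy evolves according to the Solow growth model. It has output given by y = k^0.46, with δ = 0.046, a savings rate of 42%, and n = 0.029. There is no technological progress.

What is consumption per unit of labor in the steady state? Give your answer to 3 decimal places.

Steady state requires s·f(k) = (n + δ)·k, i.e. s·k^α = (n + δ)·k.
Dividing both sides by k: k^(1−α) = s / (n + δ).
k^0.54 = 0.42 / (0.029 + 0.046) = 0.42 / 0.075 = 5.6000
k* = 5.6000^(1/0.54) ≈ 24.2959
y* = (k*)^α = 24.2959^0.46 ≈ 4.3386
c* = (1 − s)·y* = (1 − 0.42) × 4.3386 ≈ 2.5164

c* = 2.516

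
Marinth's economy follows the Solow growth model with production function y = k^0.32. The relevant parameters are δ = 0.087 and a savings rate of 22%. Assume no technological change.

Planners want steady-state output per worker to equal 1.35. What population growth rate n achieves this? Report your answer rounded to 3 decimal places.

n ≈ 0.029

Steady state requires s·f(k) = (n + δ)·k, i.e. s·k^α = (n + δ)·k.
Since y* = [s/(n + δ)]^(α/(1−α)), we have s/(n + δ) = (y*)^((1−α)/α) = 1.35^2.125 = 1.8922.
Therefore n + δ = s / 1.8922 = 0.22 / 1.8922 = 0.1163, so n = 0.1163 − 0.087 = 0.0293.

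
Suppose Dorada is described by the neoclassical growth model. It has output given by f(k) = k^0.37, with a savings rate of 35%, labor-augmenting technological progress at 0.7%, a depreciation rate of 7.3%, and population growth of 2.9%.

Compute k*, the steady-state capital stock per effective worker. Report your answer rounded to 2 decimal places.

Steady state requires s·f(k) = (n + g + δ)·k, i.e. s·k^α = (n + g + δ)·k.
Dividing both sides by k: k^(1−α) = s / (n + g + δ).
k^0.63 = 0.35 / (0.029 + 0.007 + 0.073) = 0.35 / 0.109 = 3.2110
k* = 3.2110^(1/0.63) ≈ 6.3708

k* = 6.37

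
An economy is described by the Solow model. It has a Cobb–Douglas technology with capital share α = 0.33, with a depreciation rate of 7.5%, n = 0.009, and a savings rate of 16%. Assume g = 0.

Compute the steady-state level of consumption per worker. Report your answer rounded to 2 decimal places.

c* ≈ 1.15

At the steady state, Δk = 0, so s·k^α = (n + δ)·k.
Dividing both sides by k: k^(1−α) = s / (n + δ).
k^0.67 = 0.16 / (0.009 + 0.075) = 0.16 / 0.084 = 1.9048
k* = 1.9048^(1/0.67) ≈ 2.6163
y* = (k*)^α = 2.6163^0.33 ≈ 1.3735
c* = (1 − s)·y* = (1 − 0.16) × 1.3735 ≈ 1.1537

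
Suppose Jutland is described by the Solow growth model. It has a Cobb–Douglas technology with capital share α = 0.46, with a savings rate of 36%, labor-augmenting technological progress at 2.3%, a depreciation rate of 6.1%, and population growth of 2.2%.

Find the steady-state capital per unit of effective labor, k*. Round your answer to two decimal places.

In steady state, investment equals break-even investment: s·k^α = (n + g + δ)·k.
Dividing both sides by k: k^(1−α) = s / (n + g + δ).
k^0.54 = 0.36 / (0.022 + 0.023 + 0.061) = 0.36 / 0.106 = 3.3962
k* = 3.3962^(1/0.54) ≈ 9.6232

k* ≈ 9.62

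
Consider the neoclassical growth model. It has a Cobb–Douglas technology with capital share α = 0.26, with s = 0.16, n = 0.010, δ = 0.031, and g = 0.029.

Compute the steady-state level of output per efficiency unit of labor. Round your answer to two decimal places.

At the steady state, Δk = 0, so s·k^α = (n + g + δ)·k.
Dividing both sides by k: k^(1−α) = s / (n + g + δ).
k^0.74 = 0.16 / (0.010 + 0.029 + 0.031) = 0.16 / 0.070 = 2.2857
k* = 2.2857^(1/0.74) ≈ 3.0561
y* = (k*)^α = 3.0561^0.26 ≈ 1.3370

y* ≈ 1.34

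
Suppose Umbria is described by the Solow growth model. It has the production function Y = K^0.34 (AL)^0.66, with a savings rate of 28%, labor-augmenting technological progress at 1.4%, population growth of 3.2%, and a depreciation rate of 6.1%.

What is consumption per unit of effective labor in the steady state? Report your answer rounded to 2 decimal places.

At the steady state, Δk = 0, so s·k^α = (n + g + δ)·k.
Rearranging, k^(1−α) = s / (n + g + δ).
k^0.66 = 0.28 / (0.032 + 0.014 + 0.061) = 0.28 / 0.107 = 2.6168
k* = 2.6168^(1/0.66) ≈ 4.2952
y* = (k*)^α = 4.2952^0.34 ≈ 1.6414
c* = (1 − s)·y* = (1 − 0.28) × 1.6414 ≈ 1.1818

c* = 1.18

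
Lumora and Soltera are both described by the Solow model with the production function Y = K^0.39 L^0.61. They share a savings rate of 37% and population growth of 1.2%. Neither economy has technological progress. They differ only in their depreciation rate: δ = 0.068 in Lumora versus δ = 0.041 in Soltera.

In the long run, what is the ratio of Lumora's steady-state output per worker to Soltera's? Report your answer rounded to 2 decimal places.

y*_L / y*_S ≈ 0.77

Steady-state y* = [s/(n + δ)]^(α/(1−α)), so the ratio is [ (s_L/(n + δ)_L) / (s_S/(n + δ)_S) ]^0.6393.
s_L/(n + δ)_L = 0.37/0.080 = 4.6250; s_S/(n + δ)_S = 0.37/0.053 = 6.9811.
Ratio = (4.6250/6.9811)^0.6393 = 0.6625^0.6393 ≈ 0.7686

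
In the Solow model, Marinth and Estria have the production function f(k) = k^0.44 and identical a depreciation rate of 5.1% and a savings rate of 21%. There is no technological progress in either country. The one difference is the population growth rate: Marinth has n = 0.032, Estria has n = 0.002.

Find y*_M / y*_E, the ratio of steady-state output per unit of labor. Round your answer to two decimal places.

y*_M / y*_E ≈ 0.70

Steady-state y* = [s/(n + δ)]^(α/(1−α)), so the ratio is [ (s_M/(n + δ)_M) / (s_E/(n + δ)_E) ]^0.7857.
s_M/(n + δ)_M = 0.21/0.083 = 2.5301; s_E/(n + δ)_E = 0.21/0.053 = 3.9623.
Ratio = (2.5301/3.9623)^0.7857 = 0.6385^0.7857 ≈ 0.7029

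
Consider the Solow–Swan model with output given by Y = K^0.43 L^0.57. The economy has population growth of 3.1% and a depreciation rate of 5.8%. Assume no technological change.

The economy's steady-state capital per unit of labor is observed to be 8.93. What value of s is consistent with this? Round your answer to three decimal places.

s ≈ 0.310

Steady state requires s·f(k) = (n + δ)·k, i.e. s·k^α = (n + δ)·k.
So s / (n + δ) = (k*)^(1−α) = 8.93^0.57 = 3.4833.
Therefore s = 3.4833 × (n + δ) = 3.4833 × 0.089 = 0.3100.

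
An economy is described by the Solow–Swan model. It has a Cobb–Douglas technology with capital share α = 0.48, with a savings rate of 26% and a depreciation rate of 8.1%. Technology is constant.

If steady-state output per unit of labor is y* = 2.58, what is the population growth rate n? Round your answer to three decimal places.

n ≈ 0.012

In steady state, investment equals break-even investment: s·k^α = (n + δ)·k.
Since y* = [s/(n + δ)]^(α/(1−α)), we have s/(n + δ) = (y*)^((1−α)/α) = 2.58^1.0833 = 2.7919.
Therefore n + δ = s / 2.7919 = 0.26 / 2.7919 = 0.0931, so n = 0.0931 − 0.081 = 0.0121.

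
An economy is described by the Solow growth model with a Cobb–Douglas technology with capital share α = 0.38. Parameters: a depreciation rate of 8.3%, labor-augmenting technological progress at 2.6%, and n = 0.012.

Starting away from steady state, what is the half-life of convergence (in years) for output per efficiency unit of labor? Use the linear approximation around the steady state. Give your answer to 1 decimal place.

Near the steady state the convergence rate is λ = (1 − α)(n + g + δ).
λ = (1 − 0.38) × 0.121 = 0.62 × 0.121 = 0.07502
Half-life = ln 2 / λ = 0.6931 / 0.07502 ≈ 9.24 years

about 9.2 years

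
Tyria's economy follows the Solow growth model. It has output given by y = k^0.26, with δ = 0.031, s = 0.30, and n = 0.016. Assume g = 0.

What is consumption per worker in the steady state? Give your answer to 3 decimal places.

Steady state requires s·f(k) = (n + δ)·k, i.e. s·k^α = (n + δ)·k.
Rearranging, k^(1−α) = s / (n + δ).
k^0.74 = 0.30 / (0.016 + 0.031) = 0.30 / 0.047 = 6.3830
k* = 6.3830^(1/0.74) ≈ 12.2425
y* = (k*)^α = 12.2425^0.26 ≈ 1.9180
c* = (1 − s)·y* = (1 − 0.30) × 1.9180 ≈ 1.3426

c* ≈ 1.343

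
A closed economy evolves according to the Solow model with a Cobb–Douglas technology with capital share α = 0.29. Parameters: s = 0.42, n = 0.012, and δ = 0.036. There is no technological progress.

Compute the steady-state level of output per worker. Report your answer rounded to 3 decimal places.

y* = 2.425

At the steady state, Δk = 0, so s·k^α = (n + δ)·k.
Rearranging, k^(1−α) = s / (n + δ).
k^0.71 = 0.42 / (0.012 + 0.036) = 0.42 / 0.048 = 8.7500
k* = 8.7500^(1/0.71) ≈ 21.2213
y* = (k*)^α = 21.2213^0.29 ≈ 2.4253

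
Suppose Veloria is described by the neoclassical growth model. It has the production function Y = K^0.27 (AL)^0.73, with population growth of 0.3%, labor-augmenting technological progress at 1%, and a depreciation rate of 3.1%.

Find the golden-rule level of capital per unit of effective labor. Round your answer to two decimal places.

The golden rule sets f'(k) = n + g + δ, i.e. α·k^(α−1) = n + g + δ.
So k^(1−α) = α / (n + g + δ) = 0.27 / 0.044 = 6.1364.
k_gold = 6.1364^(1/0.73) ≈ 12.0042

k_gold ≈ 12.00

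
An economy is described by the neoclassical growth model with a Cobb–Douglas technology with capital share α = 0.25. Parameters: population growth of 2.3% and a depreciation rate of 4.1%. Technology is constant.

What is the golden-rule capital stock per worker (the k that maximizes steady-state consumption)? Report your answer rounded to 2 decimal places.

k_gold ≈ 6.15

The golden rule sets f'(k) = n + δ, i.e. α·k^(α−1) = n + δ.
So k^(1−α) = α / (n + δ) = 0.25 / 0.064 = 3.9063.
k_gold = 3.9063^(1/0.75) ≈ 6.1521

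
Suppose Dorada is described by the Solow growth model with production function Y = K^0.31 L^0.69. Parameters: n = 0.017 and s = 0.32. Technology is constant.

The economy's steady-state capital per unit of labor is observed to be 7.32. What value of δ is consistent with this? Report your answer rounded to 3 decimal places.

δ ≈ 0.064

At the steady state, Δk = 0, so s·k^α = (n + δ)·k.
So s / (n + δ) = (k*)^(1−α) = 7.32^0.69 = 3.9492.
Therefore n + δ = s / 3.9492 = 0.32 / 3.9492 = 0.0810, so δ = 0.0810 − 0.017 = 0.0640.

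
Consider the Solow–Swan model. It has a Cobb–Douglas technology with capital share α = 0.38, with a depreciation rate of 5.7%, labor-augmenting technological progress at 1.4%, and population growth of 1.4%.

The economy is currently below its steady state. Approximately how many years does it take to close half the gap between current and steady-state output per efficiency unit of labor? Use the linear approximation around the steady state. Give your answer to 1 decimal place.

Near the steady state the convergence rate is λ = (1 − α)(n + g + δ).
λ = (1 − 0.38) × 0.085 = 0.62 × 0.085 = 0.0527
Half-life = ln 2 / λ = 0.6931 / 0.0527 ≈ 13.15 years

t_½ ≈ 13.2 years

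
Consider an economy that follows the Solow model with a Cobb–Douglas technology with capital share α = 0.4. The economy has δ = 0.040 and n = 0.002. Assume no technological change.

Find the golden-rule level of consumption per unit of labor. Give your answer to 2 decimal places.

c_gold ≈ 2.70

At the golden rule, f'(k) = n + δ, so α·k^(α−1) = n + δ and k_gold = (α/(n + δ))^(1/(1−α)).
k_gold = (0.4/0.042)^(1/0.6) = 9.5238^1.6667 ≈ 42.7940
c_gold = f(k_gold) − (n + δ)·k_gold = 4.4932 − 0.042×42.7940 ≈ 2.6959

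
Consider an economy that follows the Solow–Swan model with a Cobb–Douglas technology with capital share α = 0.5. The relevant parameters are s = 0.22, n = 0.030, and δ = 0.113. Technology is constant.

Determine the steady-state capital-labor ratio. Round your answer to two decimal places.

k* ≈ 2.37

At the steady state, Δk = 0, so s·k^α = (n + δ)·k.
Rearranging, k^(1−α) = s / (n + δ).
k^0.5 = 0.22 / (0.030 + 0.113) = 0.22 / 0.143 = 1.5385
k* = 1.5385^(1/0.5) ≈ 2.3670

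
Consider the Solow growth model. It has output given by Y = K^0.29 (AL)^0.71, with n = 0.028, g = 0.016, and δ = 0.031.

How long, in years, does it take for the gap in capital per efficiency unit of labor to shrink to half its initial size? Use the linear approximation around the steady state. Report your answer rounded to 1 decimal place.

Near the steady state the convergence rate is λ = (1 − α)(n + g + δ).
λ = (1 − 0.29) × 0.075 = 0.71 × 0.075 = 0.05325
Half-life = ln 2 / λ = 0.6931 / 0.05325 ≈ 13.02 years

half-life ≈ 13.0 years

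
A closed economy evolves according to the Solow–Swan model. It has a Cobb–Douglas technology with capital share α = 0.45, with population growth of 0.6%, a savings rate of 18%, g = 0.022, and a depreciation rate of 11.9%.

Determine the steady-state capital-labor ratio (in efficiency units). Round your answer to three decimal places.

k* ≈ 1.445

At the steady state, Δk = 0, so s·k^α = (n + g + δ)·k.
Dividing both sides by k: k^(1−α) = s / (n + g + δ).
k^0.55 = 0.18 / (0.006 + 0.022 + 0.119) = 0.18 / 0.147 = 1.2245
k* = 1.2245^(1/0.55) ≈ 1.4452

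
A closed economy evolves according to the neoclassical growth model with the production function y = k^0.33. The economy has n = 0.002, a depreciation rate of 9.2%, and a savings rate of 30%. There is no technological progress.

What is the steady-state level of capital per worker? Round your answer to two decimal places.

In steady state, investment equals break-even investment: s·k^α = (n + δ)·k.
Dividing both sides by k: k^(1−α) = s / (n + δ).
k^0.67 = 0.30 / (0.002 + 0.092) = 0.30 / 0.094 = 3.1915
k* = 3.1915^(1/0.67) ≈ 5.6524

k* ≈ 5.65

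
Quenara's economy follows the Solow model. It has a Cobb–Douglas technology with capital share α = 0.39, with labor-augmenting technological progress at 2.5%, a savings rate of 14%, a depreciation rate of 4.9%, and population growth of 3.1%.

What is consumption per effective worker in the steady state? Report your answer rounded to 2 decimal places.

c* = 1.03

At the steady state, Δk = 0, so s·k^α = (n + g + δ)·k.
Dividing both sides by k: k^(1−α) = s / (n + g + δ).
k^0.61 = 0.14 / (0.031 + 0.025 + 0.049) = 0.14 / 0.105 = 1.3333
k* = 1.3333^(1/0.61) ≈ 1.6025
y* = (k*)^α = 1.6025^0.39 ≈ 1.2019
c* = (1 − s)·y* = (1 − 0.14) × 1.2019 ≈ 1.0336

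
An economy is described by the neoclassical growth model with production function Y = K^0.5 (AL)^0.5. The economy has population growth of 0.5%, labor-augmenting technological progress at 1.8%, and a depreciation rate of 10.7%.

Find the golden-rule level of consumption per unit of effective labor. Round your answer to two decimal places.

c_gold ≈ 1.92

At the golden rule, f'(k) = n + g + δ, so α·k^(α−1) = n + g + δ and k_gold = (α/(n + g + δ))^(1/(1−α)).
k_gold = (0.5/0.130)^(1/0.5) = 3.8462^2 ≈ 14.7933
c_gold = f(k_gold) − (n + g + δ)·k_gold = 3.8462 − 0.130×14.7933 ≈ 1.9231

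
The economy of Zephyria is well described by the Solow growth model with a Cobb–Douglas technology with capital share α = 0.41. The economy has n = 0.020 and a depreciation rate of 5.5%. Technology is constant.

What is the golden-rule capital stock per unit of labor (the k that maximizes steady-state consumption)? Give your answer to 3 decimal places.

The golden rule sets f'(k) = n + δ, i.e. α·k^(α−1) = n + δ.
So k^(1−α) = α / (n + δ) = 0.41 / 0.075 = 5.4667.
k_gold = 5.4667^(1/0.59) ≈ 17.7984

k_gold ≈ 17.798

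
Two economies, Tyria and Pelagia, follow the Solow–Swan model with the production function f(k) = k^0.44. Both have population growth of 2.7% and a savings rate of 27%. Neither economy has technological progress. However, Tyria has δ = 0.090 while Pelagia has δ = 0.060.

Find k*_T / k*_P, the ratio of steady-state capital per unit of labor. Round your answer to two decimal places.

ratio ≈ 0.59

Steady-state k* = [s/(n + δ)]^(1/(1−α)), so the ratio is [ (s_T/(n + δ)_T) / (s_P/(n + δ)_P) ]^1.7857.
s_T/(n + δ)_T = 0.27/0.117 = 2.3077; s_P/(n + δ)_P = 0.27/0.087 = 3.1034.
Ratio = (2.3077/3.1034)^1.7857 = 0.7436^1.7857 ≈ 0.5892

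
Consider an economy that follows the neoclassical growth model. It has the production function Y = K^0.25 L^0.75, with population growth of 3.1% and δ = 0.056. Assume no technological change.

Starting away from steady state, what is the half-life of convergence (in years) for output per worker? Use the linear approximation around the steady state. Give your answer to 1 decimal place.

half-life ≈ 10.6 years

Near the steady state the convergence rate is λ = (1 − α)(n + δ).
λ = (1 − 0.25) × 0.087 = 0.75 × 0.087 = 0.06525
Half-life = ln 2 / λ = 0.6931 / 0.06525 ≈ 10.62 years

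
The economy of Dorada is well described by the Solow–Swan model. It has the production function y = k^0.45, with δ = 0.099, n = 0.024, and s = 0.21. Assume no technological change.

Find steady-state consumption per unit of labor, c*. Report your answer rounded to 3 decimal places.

c* = 1.224

Steady state requires s·f(k) = (n + δ)·k, i.e. s·k^α = (n + δ)·k.
Rearranging, k^(1−α) = s / (n + δ).
k^0.55 = 0.21 / (0.024 + 0.099) = 0.21 / 0.123 = 1.7073
k* = 1.7073^(1/0.55) ≈ 2.6447
y* = (k*)^α = 2.6447^0.45 ≈ 1.5491
c* = (1 − s)·y* = (1 − 0.21) × 1.5491 ≈ 1.2238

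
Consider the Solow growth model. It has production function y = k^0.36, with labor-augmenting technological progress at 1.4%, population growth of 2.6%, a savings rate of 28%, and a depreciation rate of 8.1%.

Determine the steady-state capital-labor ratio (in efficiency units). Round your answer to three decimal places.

k* = 3.710

In steady state, investment equals break-even investment: s·k^α = (n + g + δ)·k.
Dividing both sides by k: k^(1−α) = s / (n + g + δ).
k^0.64 = 0.28 / (0.026 + 0.014 + 0.081) = 0.28 / 0.121 = 2.3140
k* = 2.3140^(1/0.64) ≈ 3.7095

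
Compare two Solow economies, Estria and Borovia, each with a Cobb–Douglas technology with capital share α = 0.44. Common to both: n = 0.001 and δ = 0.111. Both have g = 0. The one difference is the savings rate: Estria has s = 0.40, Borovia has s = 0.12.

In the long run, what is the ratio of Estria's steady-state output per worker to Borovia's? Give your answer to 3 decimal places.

Steady-state y* = [s/(n + δ)]^(α/(1−α)), so the ratio is [ (s_E/(n + δ)_E) / (s_B/(n + δ)_B) ]^0.7857.
s_E/(n + δ)_E = 0.40/0.112 = 3.5714; s_B/(n + δ)_B = 0.12/0.112 = 1.0714.
Ratio = (3.5714/1.0714)^0.7857 = 3.3334^0.7857 ≈ 2.5753

ratio ≈ 2.575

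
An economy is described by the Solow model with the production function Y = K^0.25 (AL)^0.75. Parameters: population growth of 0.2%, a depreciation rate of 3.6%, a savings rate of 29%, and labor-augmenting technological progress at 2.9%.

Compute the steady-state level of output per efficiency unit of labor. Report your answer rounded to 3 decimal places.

y* ≈ 1.630

Steady state requires s·f(k) = (n + g + δ)·k, i.e. s·k^α = (n + g + δ)·k.
Dividing both sides by k: k^(1−α) = s / (n + g + δ).
k^0.75 = 0.29 / (0.002 + 0.029 + 0.036) = 0.29 / 0.067 = 4.3284
k* = 4.3284^(1/0.75) ≈ 7.0540
y* = (k*)^α = 7.0540^0.25 ≈ 1.6297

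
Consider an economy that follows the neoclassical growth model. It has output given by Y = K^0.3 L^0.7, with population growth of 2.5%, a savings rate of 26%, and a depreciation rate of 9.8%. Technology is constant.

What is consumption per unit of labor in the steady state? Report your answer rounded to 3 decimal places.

In steady state, investment equals break-even investment: s·k^α = (n + δ)·k.
Rearranging, k^(1−α) = s / (n + δ).
k^0.7 = 0.26 / (0.025 + 0.098) = 0.26 / 0.123 = 2.1138
k* = 2.1138^(1/0.7) ≈ 2.9132
y* = (k*)^α = 2.9132^0.3 ≈ 1.3782
c* = (1 − s)·y* = (1 − 0.26) × 1.3782 ≈ 1.0199

c* ≈ 1.020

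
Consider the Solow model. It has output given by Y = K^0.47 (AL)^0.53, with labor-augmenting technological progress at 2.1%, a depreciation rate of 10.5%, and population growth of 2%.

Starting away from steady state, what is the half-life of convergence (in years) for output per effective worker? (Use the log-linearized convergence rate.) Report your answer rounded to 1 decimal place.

about 9.0 years

Near the steady state the convergence rate is λ = (1 − α)(n + g + δ).
λ = (1 − 0.47) × 0.146 = 0.53 × 0.146 = 0.07738
Half-life = ln 2 / λ = 0.6931 / 0.07738 ≈ 8.96 years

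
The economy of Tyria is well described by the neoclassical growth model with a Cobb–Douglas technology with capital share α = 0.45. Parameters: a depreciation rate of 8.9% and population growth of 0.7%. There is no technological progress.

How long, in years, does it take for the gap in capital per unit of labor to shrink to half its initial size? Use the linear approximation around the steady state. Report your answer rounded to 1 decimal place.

Near the steady state the convergence rate is λ = (1 − α)(n + δ).
λ = (1 − 0.45) × 0.096 = 0.55 × 0.096 = 0.0528
Half-life = ln 2 / λ = 0.6931 / 0.0528 ≈ 13.13 years

t_½ ≈ 13.1 years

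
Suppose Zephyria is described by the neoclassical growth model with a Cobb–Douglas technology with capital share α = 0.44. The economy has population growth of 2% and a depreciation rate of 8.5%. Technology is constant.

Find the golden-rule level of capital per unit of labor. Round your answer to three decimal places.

k_gold ≈ 12.918

The golden rule sets f'(k) = n + δ, i.e. α·k^(α−1) = n + δ.
So k^(1−α) = α / (n + δ) = 0.44 / 0.105 = 4.1905.
k_gold = 4.1905^(1/0.56) ≈ 12.9178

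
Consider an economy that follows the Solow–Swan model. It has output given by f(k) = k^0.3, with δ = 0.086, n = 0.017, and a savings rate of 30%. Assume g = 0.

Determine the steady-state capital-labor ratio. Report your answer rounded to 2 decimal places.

Steady state requires s·f(k) = (n + δ)·k, i.e. s·k^α = (n + δ)·k.
Rearranging, k^(1−α) = s / (n + δ).
k^0.7 = 0.30 / (0.017 + 0.086) = 0.30 / 0.103 = 2.9126
k* = 2.9126^(1/0.7) ≈ 4.6053

k* = 4.61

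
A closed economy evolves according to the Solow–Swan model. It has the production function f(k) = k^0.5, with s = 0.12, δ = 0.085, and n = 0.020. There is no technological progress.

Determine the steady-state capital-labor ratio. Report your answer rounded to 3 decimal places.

At the steady state, Δk = 0, so s·k^α = (n + δ)·k.
Rearranging, k^(1−α) = s / (n + δ).
k^0.5 = 0.12 / (0.020 + 0.085) = 0.12 / 0.105 = 1.1429
k* = 1.1429^(1/0.5) ≈ 1.3062

k* = 1.306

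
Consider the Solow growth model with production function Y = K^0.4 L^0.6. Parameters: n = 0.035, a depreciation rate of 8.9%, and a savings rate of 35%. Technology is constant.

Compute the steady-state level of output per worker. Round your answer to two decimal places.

Steady state requires s·f(k) = (n + δ)·k, i.e. s·k^α = (n + δ)·k.
Rearranging, k^(1−α) = s / (n + δ).
k^0.6 = 0.35 / (0.035 + 0.089) = 0.35 / 0.124 = 2.8226
k* = 2.8226^(1/0.6) ≈ 5.6374
y* = (k*)^α = 5.6374^0.4 ≈ 1.9972

y* ≈ 2.00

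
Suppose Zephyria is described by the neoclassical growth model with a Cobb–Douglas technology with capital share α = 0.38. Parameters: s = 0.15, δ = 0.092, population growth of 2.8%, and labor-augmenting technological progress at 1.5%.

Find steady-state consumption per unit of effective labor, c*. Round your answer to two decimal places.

c* = 0.91

In steady state, investment equals break-even investment: s·k^α = (n + g + δ)·k.
Rearranging, k^(1−α) = s / (n + g + δ).
k^0.62 = 0.15 / (0.028 + 0.015 + 0.092) = 0.15 / 0.135 = 1.1111
k* = 1.1111^(1/0.62) ≈ 1.1852
y* = (k*)^α = 1.1852^0.38 ≈ 1.0667
c* = (1 − s)·y* = (1 − 0.15) × 1.0667 ≈ 0.9067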